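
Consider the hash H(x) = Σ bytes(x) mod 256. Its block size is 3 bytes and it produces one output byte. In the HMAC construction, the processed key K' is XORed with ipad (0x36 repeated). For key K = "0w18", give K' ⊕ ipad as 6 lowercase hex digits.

263636

Key "0w18" = 30 77 31 38 is 4 bytes > B = 3, so hash it first: H(key) = 10, then zero-pad to 3 bytes: K' = 10 00 00.
XOR each byte with 0x36: 10⊕36=26, 00⊕36=36, 00⊕36=36.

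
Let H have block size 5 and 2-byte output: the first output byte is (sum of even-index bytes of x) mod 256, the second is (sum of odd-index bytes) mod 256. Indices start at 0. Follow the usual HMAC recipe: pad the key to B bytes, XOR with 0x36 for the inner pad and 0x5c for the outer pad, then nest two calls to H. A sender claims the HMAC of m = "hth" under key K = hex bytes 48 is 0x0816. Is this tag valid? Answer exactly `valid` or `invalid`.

Key hex bytes 48 is 1 byte ≤ B = 5; zero-pad to 5 bytes: K' = 48 00 00 00 00.
K' ⊕ ipad = 7e 36 36 36 36; K' ⊕ opad = 14 5c 5c 5c 5c.
Inner hash: even-index sum = 350 mod 256 = 94; odd-index sum = 316 mod 256 = 60 → 5e 3c.
Outer hash (recomputed tag): even-index sum = 264 mod 256 = 8; odd-index sum = 278 mod 256 = 22 → 08 16.
Recomputed tag = 0816; claimed = 0816 → match.

valid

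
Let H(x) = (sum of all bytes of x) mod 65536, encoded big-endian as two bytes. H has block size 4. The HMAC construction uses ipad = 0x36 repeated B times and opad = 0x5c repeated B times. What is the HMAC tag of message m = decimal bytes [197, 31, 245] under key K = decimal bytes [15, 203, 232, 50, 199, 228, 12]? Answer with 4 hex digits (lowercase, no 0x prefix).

Key decimal bytes [15, 203, 232, 50, 199, 228, 12] = 0f cb e8 32 c7 e4 0c is 7 bytes > B = 4, so hash it first: H(key) = 03 ab, then zero-pad to 4 bytes: K' = 03 ab 00 00.
K' ⊕ ipad = 35 9d 36 36.  K' ⊕ opad = 5f f7 5c 5c.
Inner input = (K'⊕ipad) ∥ m = 35 9d 36 36 ∥ c5 1f f5.
Inner hash: sum = 53+157+54+54+197+31+245 = 791 → 03 17.
Outer input = (K'⊕opad) ∥ inner = 5f f7 5c 5c ∥ 03 17.
Outer hash (tag): sum = 95+247+92+92+3+23 = 552 → 02 28.

0228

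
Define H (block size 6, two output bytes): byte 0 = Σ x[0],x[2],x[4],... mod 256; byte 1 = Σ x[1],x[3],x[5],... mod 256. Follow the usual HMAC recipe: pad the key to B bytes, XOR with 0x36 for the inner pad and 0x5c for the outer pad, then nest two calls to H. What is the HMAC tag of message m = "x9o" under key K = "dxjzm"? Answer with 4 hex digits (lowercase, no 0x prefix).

8faf

Key "dxjzm" = 64 78 6a 7a 6d is 5 bytes ≤ B = 6; zero-pad to 6 bytes: K' = 64 78 6a 7a 6d 00.
K' ⊕ ipad = 52 4e 5c 4c 5b 36.  K' ⊕ opad = 38 24 36 26 31 5c.
Inner input = (K'⊕ipad) ∥ m = 52 4e 5c 4c 5b 36 ∥ 78 39 6f.
Inner hash: even-index sum = 496 mod 256 = 240; odd-index sum = 265 mod 256 = 9 → f0 09.
Outer input = (K'⊕opad) ∥ inner = 38 24 36 26 31 5c ∥ f0 09.
Outer hash (tag): even-index sum = 399 mod 256 = 143; odd-index sum = 175 mod 256 = 175 → 8f af.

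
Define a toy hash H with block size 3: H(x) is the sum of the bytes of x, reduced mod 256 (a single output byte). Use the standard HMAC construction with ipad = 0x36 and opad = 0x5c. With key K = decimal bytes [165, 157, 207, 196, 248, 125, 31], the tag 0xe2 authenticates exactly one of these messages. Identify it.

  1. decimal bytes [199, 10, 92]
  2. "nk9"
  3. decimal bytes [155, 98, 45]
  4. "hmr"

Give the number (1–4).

Key decimal bytes [165, 157, 207, 196, 248, 125, 31] = a5 9d cf c4 f8 7d 1f is 7 bytes > B = 3, so hash it first: H(key) = 69, then zero-pad to 3 bytes: K' = 69 00 00.
K' ⊕ ipad = 5f 36 36; K' ⊕ opad = 35 5c 5c.
m1: inner = H(5f 36 36 c7 0a 5c) = f8; tag = H(35 5c 5c f8) = e5
m2: inner = H(5f 36 36 6e 6b 39) = dd; tag = H(35 5c 5c dd) = ca
m3: inner = H(5f 36 36 9b 62 2d) = f5; tag = H(35 5c 5c f5) = e2 ← matches
m4: inner = H(5f 36 36 68 6d 72) = 12; tag = H(35 5c 5c 12) = ff

3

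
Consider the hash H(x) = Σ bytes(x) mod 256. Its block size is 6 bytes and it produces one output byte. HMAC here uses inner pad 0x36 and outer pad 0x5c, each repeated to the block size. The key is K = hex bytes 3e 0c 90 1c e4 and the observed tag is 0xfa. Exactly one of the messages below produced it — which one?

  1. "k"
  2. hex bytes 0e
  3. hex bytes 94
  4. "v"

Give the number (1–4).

Key hex bytes 3e 0c 90 1c e4 is 5 bytes ≤ B = 6; zero-pad to 6 bytes: K' = 3e 0c 90 1c e4 00.
K' ⊕ ipad = 08 3a a6 2a d2 36; K' ⊕ opad = 62 50 cc 40 b8 5c.
m1: inner = H(08 3a a6 2a d2 36 6b) = 85; tag = H(62 50 cc 40 b8 5c 85) = 57
m2: inner = H(08 3a a6 2a d2 36 0e) = 28; tag = H(62 50 cc 40 b8 5c 28) = fa ← matches
m3: inner = H(08 3a a6 2a d2 36 94) = ae; tag = H(62 50 cc 40 b8 5c ae) = 80
m4: inner = H(08 3a a6 2a d2 36 76) = 90; tag = H(62 50 cc 40 b8 5c 90) = 62

2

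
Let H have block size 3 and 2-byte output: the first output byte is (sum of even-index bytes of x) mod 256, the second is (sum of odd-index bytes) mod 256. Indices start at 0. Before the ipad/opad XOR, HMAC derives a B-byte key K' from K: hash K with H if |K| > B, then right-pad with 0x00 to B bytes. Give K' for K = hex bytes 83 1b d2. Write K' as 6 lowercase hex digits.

831bd2

Key hex bytes 83 1b d2 is exactly B = 3 bytes: K' = 83 1b d2.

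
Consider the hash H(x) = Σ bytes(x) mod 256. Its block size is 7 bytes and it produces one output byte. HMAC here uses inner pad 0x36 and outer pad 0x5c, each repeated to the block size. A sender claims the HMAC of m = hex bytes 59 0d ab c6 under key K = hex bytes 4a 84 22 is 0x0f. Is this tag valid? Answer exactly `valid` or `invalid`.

invalid

Key hex bytes 4a 84 22 is 3 bytes ≤ B = 7; zero-pad to 7 bytes: K' = 4a 84 22 00 00 00 00.
K' ⊕ ipad = 7c b2 14 36 36 36 36; K' ⊕ opad = 16 d8 7e 5c 5c 5c 5c.
Inner hash: sum = 124+178+20+54+54+54+54+89+13+171+198 = 1009; mod 256 = 241 → f1.
Outer hash (recomputed tag): sum = 22+216+126+92+92+92+92+241 = 973; mod 256 = 205 → cd.
Recomputed tag = cd; claimed = 0f → mismatch.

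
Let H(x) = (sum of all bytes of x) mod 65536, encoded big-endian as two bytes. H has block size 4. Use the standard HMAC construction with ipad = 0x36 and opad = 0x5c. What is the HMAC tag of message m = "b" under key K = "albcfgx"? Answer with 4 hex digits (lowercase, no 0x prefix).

Key "albcfgx" = 61 6c 62 63 66 67 78 is 7 bytes > B = 4, so hash it first: H(key) = 02 d7, then zero-pad to 4 bytes: K' = 02 d7 00 00.
K' ⊕ ipad = 34 e1 36 36.  K' ⊕ opad = 5e 8b 5c 5c.
Inner input = (K'⊕ipad) ∥ m = 34 e1 36 36 ∥ 62.
Inner hash: sum = 52+225+54+54+98 = 483 → 01 e3.
Outer input = (K'⊕opad) ∥ inner = 5e 8b 5c 5c ∥ 01 e3.
Outer hash (tag): sum = 94+139+92+92+1+227 = 645 → 02 85.

0285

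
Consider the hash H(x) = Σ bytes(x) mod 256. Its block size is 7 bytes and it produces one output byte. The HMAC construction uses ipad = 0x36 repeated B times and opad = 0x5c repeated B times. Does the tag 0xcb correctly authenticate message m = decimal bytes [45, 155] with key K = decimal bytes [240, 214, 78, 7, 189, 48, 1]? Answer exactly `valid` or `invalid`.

invalid

Key decimal bytes [240, 214, 78, 7, 189, 48, 1] = f0 d6 4e 07 bd 30 01 is exactly B = 7 bytes: K' = f0 d6 4e 07 bd 30 01.
K' ⊕ ipad = c6 e0 78 31 8b 06 37; K' ⊕ opad = ac 8a 12 5b e1 6c 5d.
Inner hash: sum = 198+224+120+49+139+6+55+45+155 = 991; mod 256 = 223 → df.
Outer hash (recomputed tag): sum = 172+138+18+91+225+108+93+223 = 1068; mod 256 = 44 → 2c.
Recomputed tag = 2c; claimed = cb → mismatch.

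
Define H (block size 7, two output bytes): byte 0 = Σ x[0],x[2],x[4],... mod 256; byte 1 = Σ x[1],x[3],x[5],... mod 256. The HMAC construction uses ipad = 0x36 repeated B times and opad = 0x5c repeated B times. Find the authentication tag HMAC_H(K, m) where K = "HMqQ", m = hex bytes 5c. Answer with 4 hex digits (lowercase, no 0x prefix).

Key "HMqQ" = 48 4d 71 51 is 4 bytes ≤ B = 7; zero-pad to 7 bytes: K' = 48 4d 71 51 00 00 00.
K' ⊕ ipad = 7e 7b 47 67 36 36 36.  K' ⊕ opad = 14 11 2d 0d 5c 5c 5c.
Inner input = (K'⊕ipad) ∥ m = 7e 7b 47 67 36 36 36 ∥ 5c.
Inner hash: even-index sum = 305 mod 256 = 49; odd-index sum = 372 mod 256 = 116 → 31 74.
Outer input = (K'⊕opad) ∥ inner = 14 11 2d 0d 5c 5c 5c ∥ 31 74.
Outer hash (tag): even-index sum = 365 mod 256 = 109; odd-index sum = 171 mod 256 = 171 → 6d ab.

6dab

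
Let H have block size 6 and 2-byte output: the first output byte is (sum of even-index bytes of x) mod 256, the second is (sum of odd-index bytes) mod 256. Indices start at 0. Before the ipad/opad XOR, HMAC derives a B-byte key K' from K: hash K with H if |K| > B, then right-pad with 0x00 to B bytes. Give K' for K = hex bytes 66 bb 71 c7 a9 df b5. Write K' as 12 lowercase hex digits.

356100000000

|K| = 7 > B = 6, so first hash the key.
H(K): even-index sum = 565 mod 256 = 53; odd-index sum = 609 mod 256 = 97 → 35 61.
Zero-pad H(K) = 35 61 to 6 bytes: K' = 35 61 00 00 00 00.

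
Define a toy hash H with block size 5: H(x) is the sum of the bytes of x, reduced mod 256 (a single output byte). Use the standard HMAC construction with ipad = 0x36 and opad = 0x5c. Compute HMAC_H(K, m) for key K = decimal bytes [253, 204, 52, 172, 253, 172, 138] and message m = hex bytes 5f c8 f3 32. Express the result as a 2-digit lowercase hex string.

fe

Key decimal bytes [253, 204, 52, 172, 253, 172, 138] = fd cc 34 ac fd ac 8a is 7 bytes > B = 5, so hash it first: H(key) = dc, then zero-pad to 5 bytes: K' = dc 00 00 00 00.
K' ⊕ ipad = ea 36 36 36 36.  K' ⊕ opad = 80 5c 5c 5c 5c.
Inner input = (K'⊕ipad) ∥ m = ea 36 36 36 36 ∥ 5f c8 f3 32.
Inner hash: sum = 234+54+54+54+54+95+200+243+50 = 1038; mod 256 = 14 → 0e.
Outer input = (K'⊕opad) ∥ inner = 80 5c 5c 5c 5c ∥ 0e.
Outer hash (tag): sum = 128+92+92+92+92+14 = 510; mod 256 = 254 → fe.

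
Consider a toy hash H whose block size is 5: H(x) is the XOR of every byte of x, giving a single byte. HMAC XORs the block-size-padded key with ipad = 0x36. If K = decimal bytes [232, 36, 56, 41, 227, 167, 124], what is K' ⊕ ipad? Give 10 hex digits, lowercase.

d336363636

Key decimal bytes [232, 36, 56, 41, 227, 167, 124] = e8 24 38 29 e3 a7 7c is 7 bytes > B = 5, so hash it first: H(key) = e5, then zero-pad to 5 bytes: K' = e5 00 00 00 00.
XOR each byte with 0x36: e5⊕36=d3, 00⊕36=36, 00⊕36=36, 00⊕36=36, 00⊕36=36.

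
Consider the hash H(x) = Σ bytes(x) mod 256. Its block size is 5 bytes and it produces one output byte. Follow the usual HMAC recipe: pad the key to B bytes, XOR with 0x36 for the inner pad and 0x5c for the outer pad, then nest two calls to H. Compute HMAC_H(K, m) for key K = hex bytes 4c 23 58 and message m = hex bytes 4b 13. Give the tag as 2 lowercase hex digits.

Key hex bytes 4c 23 58 is 3 bytes ≤ B = 5; zero-pad to 5 bytes: K' = 4c 23 58 00 00.
K' ⊕ ipad = 7a 15 6e 36 36.  K' ⊕ opad = 10 7f 04 5c 5c.
Inner input = (K'⊕ipad) ∥ m = 7a 15 6e 36 36 ∥ 4b 13.
Inner hash: sum = 122+21+110+54+54+75+19 = 455; mod 256 = 199 → c7.
Outer input = (K'⊕opad) ∥ inner = 10 7f 04 5c 5c ∥ c7.
Outer hash (tag): sum = 16+127+4+92+92+199 = 530; mod 256 = 18 → 12.

12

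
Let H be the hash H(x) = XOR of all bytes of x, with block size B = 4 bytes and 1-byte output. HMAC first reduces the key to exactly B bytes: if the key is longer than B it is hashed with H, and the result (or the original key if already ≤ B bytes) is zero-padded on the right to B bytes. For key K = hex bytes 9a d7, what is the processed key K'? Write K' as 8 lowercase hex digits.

Key hex bytes 9a d7 is 2 bytes ≤ B = 4; zero-pad to 4 bytes: K' = 9a d7 00 00.

9ad70000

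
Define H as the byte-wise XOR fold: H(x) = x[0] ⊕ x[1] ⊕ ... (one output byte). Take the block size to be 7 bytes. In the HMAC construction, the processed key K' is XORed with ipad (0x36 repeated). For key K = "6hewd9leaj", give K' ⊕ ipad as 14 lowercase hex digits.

25363636363636

Key "6hewd9leaj" = 36 68 65 77 64 39 6c 65 61 6a is 10 bytes > B = 7, so hash it first: H(key) = 13, then zero-pad to 7 bytes: K' = 13 00 00 00 00 00 00.
XOR each byte with 0x36: 13⊕36=25, 00⊕36=36, 00⊕36=36, 00⊕36=36, 00⊕36=36, 00⊕36=36, 00⊕36=36.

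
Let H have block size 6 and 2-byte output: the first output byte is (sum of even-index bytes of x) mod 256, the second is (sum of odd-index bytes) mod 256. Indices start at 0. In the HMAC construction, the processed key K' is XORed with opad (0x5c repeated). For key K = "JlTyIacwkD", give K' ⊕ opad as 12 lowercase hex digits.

e95d5c5c5c5c

Key "JlTyIacwkD" = 4a 6c 54 79 49 61 63 77 6b 44 is 10 bytes > B = 6, so hash it first: H(key) = b5 01, then zero-pad to 6 bytes: K' = b5 01 00 00 00 00.
XOR each byte with 0x5c: b5⊕5c=e9, 01⊕5c=5d, 00⊕5c=5c, 00⊕5c=5c, 00⊕5c=5c, 00⊕5c=5c.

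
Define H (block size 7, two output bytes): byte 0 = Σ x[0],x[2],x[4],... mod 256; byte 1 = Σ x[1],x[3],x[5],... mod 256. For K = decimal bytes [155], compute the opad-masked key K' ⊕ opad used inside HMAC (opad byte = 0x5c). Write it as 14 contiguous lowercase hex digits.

Key decimal bytes [155] = 9b is 1 byte ≤ B = 7; zero-pad to 7 bytes: K' = 9b 00 00 00 00 00 00.
XOR each byte with 0x5c: 9b⊕5c=c7, 00⊕5c=5c, 00⊕5c=5c, 00⊕5c=5c, 00⊕5c=5c, 00⊕5c=5c, 00⊕5c=5c.

c75c5c5c5c5c5c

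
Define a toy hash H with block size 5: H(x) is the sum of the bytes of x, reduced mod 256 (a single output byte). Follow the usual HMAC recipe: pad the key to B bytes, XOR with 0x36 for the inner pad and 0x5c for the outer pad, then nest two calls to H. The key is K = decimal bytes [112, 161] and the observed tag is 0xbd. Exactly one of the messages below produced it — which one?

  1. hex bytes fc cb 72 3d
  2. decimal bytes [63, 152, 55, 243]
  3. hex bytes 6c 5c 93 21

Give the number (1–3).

Key decimal bytes [112, 161] = 70 a1 is 2 bytes ≤ B = 5; zero-pad to 5 bytes: K' = 70 a1 00 00 00.
K' ⊕ ipad = 46 97 36 36 36; K' ⊕ opad = 2c fd 5c 5c 5c.
m1: inner = H(46 97 36 36 36 fc cb 72 3d) = f5; tag = H(2c fd 5c 5c 5c f5) = 32
m2: inner = H(46 97 36 36 36 3f 98 37 f3) = 80; tag = H(2c fd 5c 5c 5c 80) = bd ← matches
m3: inner = H(46 97 36 36 36 6c 5c 93 21) = fb; tag = H(2c fd 5c 5c 5c fb) = 38

2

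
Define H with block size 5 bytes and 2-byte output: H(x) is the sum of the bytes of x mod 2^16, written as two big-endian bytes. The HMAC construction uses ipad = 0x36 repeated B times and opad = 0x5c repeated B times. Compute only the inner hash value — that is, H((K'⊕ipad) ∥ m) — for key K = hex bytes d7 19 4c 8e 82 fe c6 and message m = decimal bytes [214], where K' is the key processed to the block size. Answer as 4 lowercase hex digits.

01d0

Key hex bytes d7 19 4c 8e 82 fe c6 is 7 bytes > B = 5, so hash it first: H(key) = 04 10, then zero-pad to 5 bytes: K' = 04 10 00 00 00.
K' ⊕ ipad = 32 26 36 36 36.
Inner input = 32 26 36 36 36 ∥ d6.
Inner hash: sum = 50+38+54+54+54+214 = 464 → 01 d0.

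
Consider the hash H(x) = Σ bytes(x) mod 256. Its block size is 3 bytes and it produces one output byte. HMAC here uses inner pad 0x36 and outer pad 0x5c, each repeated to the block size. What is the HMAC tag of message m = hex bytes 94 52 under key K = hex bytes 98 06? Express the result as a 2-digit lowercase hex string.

Key hex bytes 98 06 is 2 bytes ≤ B = 3; zero-pad to 3 bytes: K' = 98 06 00.
K' ⊕ ipad = ae 30 36.  K' ⊕ opad = c4 5a 5c.
Inner input = (K'⊕ipad) ∥ m = ae 30 36 ∥ 94 52.
Inner hash: sum = 174+48+54+148+82 = 506; mod 256 = 250 → fa.
Outer input = (K'⊕opad) ∥ inner = c4 5a 5c ∥ fa.
Outer hash (tag): sum = 196+90+92+250 = 628; mod 256 = 116 → 74.

74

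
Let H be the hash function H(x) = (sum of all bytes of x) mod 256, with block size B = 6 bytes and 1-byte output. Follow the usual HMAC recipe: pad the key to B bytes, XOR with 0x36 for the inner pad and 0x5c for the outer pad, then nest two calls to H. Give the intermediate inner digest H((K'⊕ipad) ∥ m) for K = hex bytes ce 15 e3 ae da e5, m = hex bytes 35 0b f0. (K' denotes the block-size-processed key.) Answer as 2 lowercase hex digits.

77

Key hex bytes ce 15 e3 ae da e5 is exactly B = 6 bytes: K' = ce 15 e3 ae da e5.
K' ⊕ ipad = f8 23 d5 98 ec d3.
Inner input = f8 23 d5 98 ec d3 ∥ 35 0b f0.
Inner hash: sum = 248+35+213+152+236+211+53+11+240 = 1399; mod 256 = 119 → 77.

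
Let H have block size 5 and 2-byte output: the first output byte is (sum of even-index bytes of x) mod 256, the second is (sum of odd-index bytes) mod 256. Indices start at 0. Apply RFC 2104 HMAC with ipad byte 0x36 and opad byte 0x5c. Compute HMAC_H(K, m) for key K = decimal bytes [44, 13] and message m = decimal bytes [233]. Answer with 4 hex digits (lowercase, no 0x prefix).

Key decimal bytes [44, 13] = 2c 0d is 2 bytes ≤ B = 5; zero-pad to 5 bytes: K' = 2c 0d 00 00 00.
K' ⊕ ipad = 1a 3b 36 36 36.  K' ⊕ opad = 70 51 5c 5c 5c.
Inner input = (K'⊕ipad) ∥ m = 1a 3b 36 36 36 ∥ e9.
Inner hash: even-index sum = 134 mod 256 = 134; odd-index sum = 346 mod 256 = 90 → 86 5a.
Outer input = (K'⊕opad) ∥ inner = 70 51 5c 5c 5c ∥ 86 5a.
Outer hash (tag): even-index sum = 386 mod 256 = 130; odd-index sum = 307 mod 256 = 51 → 82 33.

8233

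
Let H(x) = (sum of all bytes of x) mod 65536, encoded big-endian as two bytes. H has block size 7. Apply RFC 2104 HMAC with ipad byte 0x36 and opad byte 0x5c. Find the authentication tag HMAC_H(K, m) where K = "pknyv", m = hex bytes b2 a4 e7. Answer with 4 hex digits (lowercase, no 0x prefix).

Key "pknyv" = 70 6b 6e 79 76 is 5 bytes ≤ B = 7; zero-pad to 7 bytes: K' = 70 6b 6e 79 76 00 00.
K' ⊕ ipad = 46 5d 58 4f 40 36 36.  K' ⊕ opad = 2c 37 32 25 2a 5c 5c.
Inner input = (K'⊕ipad) ∥ m = 46 5d 58 4f 40 36 36 ∥ b2 a4 e7.
Inner hash: sum = 70+93+88+79+64+54+54+178+164+231 = 1075 → 04 33.
Outer input = (K'⊕opad) ∥ inner = 2c 37 32 25 2a 5c 5c ∥ 04 33.
Outer hash (tag): sum = 44+55+50+37+42+92+92+4+51 = 467 → 01 d3.

01d3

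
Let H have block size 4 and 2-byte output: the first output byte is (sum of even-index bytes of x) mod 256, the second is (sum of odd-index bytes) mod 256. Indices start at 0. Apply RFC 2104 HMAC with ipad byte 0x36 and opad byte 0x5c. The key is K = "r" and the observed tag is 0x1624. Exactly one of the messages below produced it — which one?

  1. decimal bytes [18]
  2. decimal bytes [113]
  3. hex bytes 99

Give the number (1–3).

1

Key "r" = 72 is 1 byte ≤ B = 4; zero-pad to 4 bytes: K' = 72 00 00 00.
K' ⊕ ipad = 44 36 36 36; K' ⊕ opad = 2e 5c 5c 5c.
m1: inner = H(44 36 36 36 12) = 8c 6c; tag = H(2e 5c 5c 5c 8c 6c) = 1624 ← matches
m2: inner = H(44 36 36 36 71) = eb 6c; tag = H(2e 5c 5c 5c eb 6c) = 7524
m3: inner = H(44 36 36 36 99) = 13 6c; tag = H(2e 5c 5c 5c 13 6c) = 9d24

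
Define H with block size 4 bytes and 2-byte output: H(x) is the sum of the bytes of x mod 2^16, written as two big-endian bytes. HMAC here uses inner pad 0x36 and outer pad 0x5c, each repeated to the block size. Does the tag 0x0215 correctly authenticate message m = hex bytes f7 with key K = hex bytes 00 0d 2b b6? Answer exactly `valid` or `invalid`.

Key hex bytes 00 0d 2b b6 is exactly B = 4 bytes: K' = 00 0d 2b b6.
K' ⊕ ipad = 36 3b 1d 80; K' ⊕ opad = 5c 51 77 ea.
Inner hash: sum = 54+59+29+128+247 = 517 → 02 05.
Outer hash (recomputed tag): sum = 92+81+119+234+2+5 = 533 → 02 15.
Recomputed tag = 0215; claimed = 0215 → match.

valid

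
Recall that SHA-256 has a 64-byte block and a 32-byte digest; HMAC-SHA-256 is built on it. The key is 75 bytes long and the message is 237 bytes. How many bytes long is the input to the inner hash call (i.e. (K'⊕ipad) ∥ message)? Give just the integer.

Key is 75 > 64 bytes, so it is hashed to 32 bytes then zero-padded to 64: |K'| = 64.
Inner input = (K'⊕ipad) ∥ m → 64 + 237 = 301 bytes.

301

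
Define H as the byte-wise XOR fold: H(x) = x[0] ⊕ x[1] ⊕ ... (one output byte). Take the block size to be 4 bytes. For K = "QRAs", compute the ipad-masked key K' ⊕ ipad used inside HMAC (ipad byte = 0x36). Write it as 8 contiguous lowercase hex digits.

67647745

Key "QRAs" = 51 52 41 73 is exactly B = 4 bytes: K' = 51 52 41 73.
XOR each byte with 0x36: 51⊕36=67, 52⊕36=64, 41⊕36=77, 73⊕36=45.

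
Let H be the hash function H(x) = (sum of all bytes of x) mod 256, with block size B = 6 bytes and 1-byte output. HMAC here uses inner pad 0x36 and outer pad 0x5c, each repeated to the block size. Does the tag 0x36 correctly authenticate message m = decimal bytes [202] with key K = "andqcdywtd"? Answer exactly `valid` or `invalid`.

Key "andqcdywtd" = 61 6e 64 71 63 64 79 77 74 64 is 10 bytes > B = 6, so hash it first: H(key) = 33, then zero-pad to 6 bytes: K' = 33 00 00 00 00 00.
K' ⊕ ipad = 05 36 36 36 36 36; K' ⊕ opad = 6f 5c 5c 5c 5c 5c.
Inner hash: sum = 5+54+54+54+54+54+202 = 477; mod 256 = 221 → dd.
Outer hash (recomputed tag): sum = 111+92+92+92+92+92+221 = 792; mod 256 = 24 → 18.
Recomputed tag = 18; claimed = 36 → mismatch.

invalid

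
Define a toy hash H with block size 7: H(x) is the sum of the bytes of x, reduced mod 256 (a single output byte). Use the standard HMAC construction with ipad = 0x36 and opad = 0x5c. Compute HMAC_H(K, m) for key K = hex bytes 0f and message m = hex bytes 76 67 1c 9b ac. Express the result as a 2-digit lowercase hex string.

Key hex bytes 0f is 1 byte ≤ B = 7; zero-pad to 7 bytes: K' = 0f 00 00 00 00 00 00.
K' ⊕ ipad = 39 36 36 36 36 36 36.  K' ⊕ opad = 53 5c 5c 5c 5c 5c 5c.
Inner input = (K'⊕ipad) ∥ m = 39 36 36 36 36 36 36 ∥ 76 67 1c 9b ac.
Inner hash: sum = 57+54+54+54+54+54+54+118+103+28+155+172 = 957; mod 256 = 189 → bd.
Outer input = (K'⊕opad) ∥ inner = 53 5c 5c 5c 5c 5c 5c ∥ bd.
Outer hash (tag): sum = 83+92+92+92+92+92+92+189 = 824; mod 256 = 56 → 38.

38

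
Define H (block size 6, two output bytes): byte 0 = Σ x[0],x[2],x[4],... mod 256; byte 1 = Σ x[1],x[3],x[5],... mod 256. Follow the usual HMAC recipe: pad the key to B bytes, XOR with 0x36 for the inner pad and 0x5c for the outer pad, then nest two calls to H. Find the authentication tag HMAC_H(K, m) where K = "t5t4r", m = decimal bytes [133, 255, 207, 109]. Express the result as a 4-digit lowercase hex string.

Key "t5t4r" = 74 35 74 34 72 is 5 bytes ≤ B = 6; zero-pad to 6 bytes: K' = 74 35 74 34 72 00.
K' ⊕ ipad = 42 03 42 02 44 36.  K' ⊕ opad = 28 69 28 68 2e 5c.
Inner input = (K'⊕ipad) ∥ m = 42 03 42 02 44 36 ∥ 85 ff cf 6d.
Inner hash: even-index sum = 540 mod 256 = 28; odd-index sum = 423 mod 256 = 167 → 1c a7.
Outer input = (K'⊕opad) ∥ inner = 28 69 28 68 2e 5c ∥ 1c a7.
Outer hash (tag): even-index sum = 154 mod 256 = 154; odd-index sum = 468 mod 256 = 212 → 9a d4.

9ad4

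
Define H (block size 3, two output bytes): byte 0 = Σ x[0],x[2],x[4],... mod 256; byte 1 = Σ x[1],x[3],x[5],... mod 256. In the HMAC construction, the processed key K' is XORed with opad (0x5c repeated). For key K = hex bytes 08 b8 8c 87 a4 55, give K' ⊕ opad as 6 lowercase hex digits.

64c85c

Key hex bytes 08 b8 8c 87 a4 55 is 6 bytes > B = 3, so hash it first: H(key) = 38 94, then zero-pad to 3 bytes: K' = 38 94 00.
XOR each byte with 0x5c: 38⊕5c=64, 94⊕5c=c8, 00⊕5c=5c.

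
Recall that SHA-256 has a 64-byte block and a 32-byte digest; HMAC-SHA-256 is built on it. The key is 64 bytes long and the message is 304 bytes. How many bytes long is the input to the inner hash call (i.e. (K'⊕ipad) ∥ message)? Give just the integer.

368

Key is 64 ≤ 64 bytes, zero-padded: |K'| = 64.
Inner input = (K'⊕ipad) ∥ m → 64 + 304 = 368 bytes.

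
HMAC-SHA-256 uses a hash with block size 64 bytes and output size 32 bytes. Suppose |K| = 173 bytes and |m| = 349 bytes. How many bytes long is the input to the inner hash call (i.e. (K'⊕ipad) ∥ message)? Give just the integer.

Key is 173 > 64 bytes, so it is hashed to 32 bytes then zero-padded to 64: |K'| = 64.
Inner input = (K'⊕ipad) ∥ m → 64 + 349 = 413 bytes.

413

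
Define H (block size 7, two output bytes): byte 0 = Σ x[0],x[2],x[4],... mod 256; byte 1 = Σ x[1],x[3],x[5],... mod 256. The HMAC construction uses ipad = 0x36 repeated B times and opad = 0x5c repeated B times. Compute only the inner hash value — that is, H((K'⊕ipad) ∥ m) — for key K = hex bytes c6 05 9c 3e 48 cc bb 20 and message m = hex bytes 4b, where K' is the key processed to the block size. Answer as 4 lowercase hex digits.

f5d0

Key hex bytes c6 05 9c 3e 48 cc bb 20 is 8 bytes > B = 7, so hash it first: H(key) = 65 2f, then zero-pad to 7 bytes: K' = 65 2f 00 00 00 00 00.
K' ⊕ ipad = 53 19 36 36 36 36 36.
Inner input = 53 19 36 36 36 36 36 ∥ 4b.
Inner hash: even-index sum = 245 mod 256 = 245; odd-index sum = 208 mod 256 = 208 → f5 d0.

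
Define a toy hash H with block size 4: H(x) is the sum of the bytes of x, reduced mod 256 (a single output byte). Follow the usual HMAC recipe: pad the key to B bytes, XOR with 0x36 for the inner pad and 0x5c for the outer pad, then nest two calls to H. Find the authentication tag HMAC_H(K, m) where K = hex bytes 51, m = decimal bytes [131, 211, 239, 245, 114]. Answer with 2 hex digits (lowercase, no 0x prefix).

Key hex bytes 51 is 1 byte ≤ B = 4; zero-pad to 4 bytes: K' = 51 00 00 00.
K' ⊕ ipad = 67 36 36 36.  K' ⊕ opad = 0d 5c 5c 5c.
Inner input = (K'⊕ipad) ∥ m = 67 36 36 36 ∥ 83 d3 ef f5 72.
Inner hash: sum = 103+54+54+54+131+211+239+245+114 = 1205; mod 256 = 181 → b5.
Outer input = (K'⊕opad) ∥ inner = 0d 5c 5c 5c ∥ b5.
Outer hash (tag): sum = 13+92+92+92+181 = 470; mod 256 = 214 → d6.

d6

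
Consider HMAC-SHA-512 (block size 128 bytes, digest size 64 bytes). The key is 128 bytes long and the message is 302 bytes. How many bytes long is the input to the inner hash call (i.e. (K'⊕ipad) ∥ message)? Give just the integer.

430

Key is 128 ≤ 128 bytes, zero-padded: |K'| = 128.
Inner input = (K'⊕ipad) ∥ m → 128 + 302 = 430 bytes.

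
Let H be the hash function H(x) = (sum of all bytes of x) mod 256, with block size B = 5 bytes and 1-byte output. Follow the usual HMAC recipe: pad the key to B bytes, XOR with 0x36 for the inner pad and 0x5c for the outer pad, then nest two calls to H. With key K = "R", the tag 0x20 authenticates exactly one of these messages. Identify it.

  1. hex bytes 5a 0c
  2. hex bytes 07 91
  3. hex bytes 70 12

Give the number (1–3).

Key "R" = 52 is 1 byte ≤ B = 5; zero-pad to 5 bytes: K' = 52 00 00 00 00.
K' ⊕ ipad = 64 36 36 36 36; K' ⊕ opad = 0e 5c 5c 5c 5c.
m1: inner = H(64 36 36 36 36 5a 0c) = a2; tag = H(0e 5c 5c 5c 5c a2) = 20 ← matches
m2: inner = H(64 36 36 36 36 07 91) = d4; tag = H(0e 5c 5c 5c 5c d4) = 52
m3: inner = H(64 36 36 36 36 70 12) = be; tag = H(0e 5c 5c 5c 5c be) = 3c

1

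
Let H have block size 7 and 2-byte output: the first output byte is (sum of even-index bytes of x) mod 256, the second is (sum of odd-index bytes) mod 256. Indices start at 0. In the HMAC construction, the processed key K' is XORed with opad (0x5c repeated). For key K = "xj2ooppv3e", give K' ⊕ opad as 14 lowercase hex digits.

Key "xj2ooppv3e" = 78 6a 32 6f 6f 70 70 76 33 65 is 10 bytes > B = 7, so hash it first: H(key) = bc 24, then zero-pad to 7 bytes: K' = bc 24 00 00 00 00 00.
XOR each byte with 0x5c: bc⊕5c=e0, 24⊕5c=78, 00⊕5c=5c, 00⊕5c=5c, 00⊕5c=5c, 00⊕5c=5c, 00⊕5c=5c.

e0785c5c5c5c5c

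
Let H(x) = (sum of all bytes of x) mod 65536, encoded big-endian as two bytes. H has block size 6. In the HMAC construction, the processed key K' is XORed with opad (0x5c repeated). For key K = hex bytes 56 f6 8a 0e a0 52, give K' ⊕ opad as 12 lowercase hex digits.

0aaad652fc0e

Key hex bytes 56 f6 8a 0e a0 52 is exactly B = 6 bytes: K' = 56 f6 8a 0e a0 52.
XOR each byte with 0x5c: 56⊕5c=0a, f6⊕5c=aa, 8a⊕5c=d6, 0e⊕5c=52, a0⊕5c=fc, 52⊕5c=0e.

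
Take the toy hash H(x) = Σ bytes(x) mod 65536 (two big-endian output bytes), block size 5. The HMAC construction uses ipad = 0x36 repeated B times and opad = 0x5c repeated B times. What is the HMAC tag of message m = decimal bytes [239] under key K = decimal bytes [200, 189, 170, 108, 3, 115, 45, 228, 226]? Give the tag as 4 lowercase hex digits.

Key decimal bytes [200, 189, 170, 108, 3, 115, 45, 228, 226] = c8 bd aa 6c 03 73 2d e4 e2 is 9 bytes > B = 5, so hash it first: H(key) = 05 04, then zero-pad to 5 bytes: K' = 05 04 00 00 00.
K' ⊕ ipad = 33 32 36 36 36.  K' ⊕ opad = 59 58 5c 5c 5c.
Inner input = (K'⊕ipad) ∥ m = 33 32 36 36 36 ∥ ef.
Inner hash: sum = 51+50+54+54+54+239 = 502 → 01 f6.
Outer input = (K'⊕opad) ∥ inner = 59 58 5c 5c 5c ∥ 01 f6.
Outer hash (tag): sum = 89+88+92+92+92+1+246 = 700 → 02 bc.

02bc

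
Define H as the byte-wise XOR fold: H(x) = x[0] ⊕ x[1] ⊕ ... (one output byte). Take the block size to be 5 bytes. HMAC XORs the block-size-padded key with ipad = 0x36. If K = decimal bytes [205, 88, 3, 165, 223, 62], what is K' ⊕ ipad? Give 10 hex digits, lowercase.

Key decimal bytes [205, 88, 3, 165, 223, 62] = cd 58 03 a5 df 3e is 6 bytes > B = 5, so hash it first: H(key) = d2, then zero-pad to 5 bytes: K' = d2 00 00 00 00.
XOR each byte with 0x36: d2⊕36=e4, 00⊕36=36, 00⊕36=36, 00⊕36=36, 00⊕36=36.

e436363636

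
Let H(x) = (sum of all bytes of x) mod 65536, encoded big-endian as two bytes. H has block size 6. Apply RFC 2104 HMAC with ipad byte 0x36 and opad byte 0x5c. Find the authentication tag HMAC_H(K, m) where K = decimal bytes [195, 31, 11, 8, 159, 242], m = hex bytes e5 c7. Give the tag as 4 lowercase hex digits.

Key decimal bytes [195, 31, 11, 8, 159, 242] = c3 1f 0b 08 9f f2 is exactly B = 6 bytes: K' = c3 1f 0b 08 9f f2.
K' ⊕ ipad = f5 29 3d 3e a9 c4.  K' ⊕ opad = 9f 43 57 54 c3 ae.
Inner input = (K'⊕ipad) ∥ m = f5 29 3d 3e a9 c4 ∥ e5 c7.
Inner hash: sum = 245+41+61+62+169+196+229+199 = 1202 → 04 b2.
Outer input = (K'⊕opad) ∥ inner = 9f 43 57 54 c3 ae ∥ 04 b2.
Outer hash (tag): sum = 159+67+87+84+195+174+4+178 = 948 → 03 b4.

03b4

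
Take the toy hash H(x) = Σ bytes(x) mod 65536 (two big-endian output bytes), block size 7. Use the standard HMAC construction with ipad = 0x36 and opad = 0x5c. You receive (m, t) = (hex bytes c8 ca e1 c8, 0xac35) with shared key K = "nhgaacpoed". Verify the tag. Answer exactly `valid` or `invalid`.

Key "nhgaacpoed" = 6e 68 67 61 61 63 70 6f 65 64 is 10 bytes > B = 7, so hash it first: H(key) = 04 0a, then zero-pad to 7 bytes: K' = 04 0a 00 00 00 00 00.
K' ⊕ ipad = 32 3c 36 36 36 36 36; K' ⊕ opad = 58 56 5c 5c 5c 5c 5c.
Inner hash: sum = 50+60+54+54+54+54+54+200+202+225+200 = 1207 → 04 b7.
Outer hash (recomputed tag): sum = 88+86+92+92+92+92+92+4+183 = 821 → 03 35.
Recomputed tag = 0335; claimed = ac35 → mismatch.

invalid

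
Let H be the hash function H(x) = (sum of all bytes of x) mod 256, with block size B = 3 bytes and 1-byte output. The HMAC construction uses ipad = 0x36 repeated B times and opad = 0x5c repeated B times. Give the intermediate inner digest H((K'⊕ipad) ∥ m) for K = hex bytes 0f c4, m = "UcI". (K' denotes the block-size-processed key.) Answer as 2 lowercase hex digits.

62

Key hex bytes 0f c4 is 2 bytes ≤ B = 3; zero-pad to 3 bytes: K' = 0f c4 00.
K' ⊕ ipad = 39 f2 36.
Inner input = 39 f2 36 ∥ 55 63 49.
Inner hash: sum = 57+242+54+85+99+73 = 610; mod 256 = 98 → 62.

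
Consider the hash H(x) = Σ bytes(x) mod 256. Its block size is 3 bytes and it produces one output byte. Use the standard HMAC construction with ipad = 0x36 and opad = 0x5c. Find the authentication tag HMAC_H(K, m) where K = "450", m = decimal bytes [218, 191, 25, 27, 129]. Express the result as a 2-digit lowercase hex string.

Key "450" = 34 35 30 is exactly B = 3 bytes: K' = 34 35 30.
K' ⊕ ipad = 02 03 06.  K' ⊕ opad = 68 69 6c.
Inner input = (K'⊕ipad) ∥ m = 02 03 06 ∥ da bf 19 1b 81.
Inner hash: sum = 2+3+6+218+191+25+27+129 = 601; mod 256 = 89 → 59.
Outer input = (K'⊕opad) ∥ inner = 68 69 6c ∥ 59.
Outer hash (tag): sum = 104+105+108+89 = 406; mod 256 = 150 → 96.

96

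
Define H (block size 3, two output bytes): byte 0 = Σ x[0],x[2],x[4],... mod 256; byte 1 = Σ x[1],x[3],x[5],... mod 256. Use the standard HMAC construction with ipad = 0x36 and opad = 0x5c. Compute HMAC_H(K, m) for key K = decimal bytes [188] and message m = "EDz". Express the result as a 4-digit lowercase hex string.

3160

Key decimal bytes [188] = bc is 1 byte ≤ B = 3; zero-pad to 3 bytes: K' = bc 00 00.
K' ⊕ ipad = 8a 36 36.  K' ⊕ opad = e0 5c 5c.
Inner input = (K'⊕ipad) ∥ m = 8a 36 36 ∥ 45 44 7a.
Inner hash: even-index sum = 260 mod 256 = 4; odd-index sum = 245 mod 256 = 245 → 04 f5.
Outer input = (K'⊕opad) ∥ inner = e0 5c 5c ∥ 04 f5.
Outer hash (tag): even-index sum = 561 mod 256 = 49; odd-index sum = 96 mod 256 = 96 → 31 60.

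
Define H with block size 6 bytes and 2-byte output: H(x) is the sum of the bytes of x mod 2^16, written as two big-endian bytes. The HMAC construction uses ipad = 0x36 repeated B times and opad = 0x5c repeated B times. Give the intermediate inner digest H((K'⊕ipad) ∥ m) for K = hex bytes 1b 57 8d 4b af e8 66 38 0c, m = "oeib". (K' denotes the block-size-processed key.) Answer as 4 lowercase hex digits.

Key hex bytes 1b 57 8d 4b af e8 66 38 0c is 9 bytes > B = 6, so hash it first: H(key) = 03 8b, then zero-pad to 6 bytes: K' = 03 8b 00 00 00 00.
K' ⊕ ipad = 35 bd 36 36 36 36.
Inner input = 35 bd 36 36 36 36 ∥ 6f 65 69 62.
Inner hash: sum = 53+189+54+54+54+54+111+101+105+98 = 873 → 03 69.

0369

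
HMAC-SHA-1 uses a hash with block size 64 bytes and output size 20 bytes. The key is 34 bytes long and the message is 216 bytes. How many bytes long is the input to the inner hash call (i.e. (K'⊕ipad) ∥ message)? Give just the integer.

280

Key is 34 ≤ 64 bytes, zero-padded: |K'| = 64.
Inner input = (K'⊕ipad) ∥ m → 64 + 216 = 280 bytes.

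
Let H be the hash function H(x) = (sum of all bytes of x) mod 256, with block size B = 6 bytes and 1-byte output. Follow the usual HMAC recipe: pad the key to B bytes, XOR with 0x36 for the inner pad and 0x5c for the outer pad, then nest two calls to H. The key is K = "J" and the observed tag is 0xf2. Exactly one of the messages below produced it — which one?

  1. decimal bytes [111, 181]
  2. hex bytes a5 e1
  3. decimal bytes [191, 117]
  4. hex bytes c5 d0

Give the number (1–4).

2

Key "J" = 4a is 1 byte ≤ B = 6; zero-pad to 6 bytes: K' = 4a 00 00 00 00 00.
K' ⊕ ipad = 7c 36 36 36 36 36; K' ⊕ opad = 16 5c 5c 5c 5c 5c.
m1: inner = H(7c 36 36 36 36 36 6f b5) = ae; tag = H(16 5c 5c 5c 5c 5c ae) = 90
m2: inner = H(7c 36 36 36 36 36 a5 e1) = 10; tag = H(16 5c 5c 5c 5c 5c 10) = f2 ← matches
m3: inner = H(7c 36 36 36 36 36 bf 75) = be; tag = H(16 5c 5c 5c 5c 5c be) = a0
m4: inner = H(7c 36 36 36 36 36 c5 d0) = 1f; tag = H(16 5c 5c 5c 5c 5c 1f) = 01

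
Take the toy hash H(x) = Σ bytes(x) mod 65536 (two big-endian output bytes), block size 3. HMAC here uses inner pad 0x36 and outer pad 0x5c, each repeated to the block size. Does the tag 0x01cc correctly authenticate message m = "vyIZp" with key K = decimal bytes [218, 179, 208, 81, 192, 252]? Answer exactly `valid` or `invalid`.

Key decimal bytes [218, 179, 208, 81, 192, 252] = da b3 d0 51 c0 fc is 6 bytes > B = 3, so hash it first: H(key) = 04 6a, then zero-pad to 3 bytes: K' = 04 6a 00.
K' ⊕ ipad = 32 5c 36; K' ⊕ opad = 58 36 5c.
Inner hash: sum = 50+92+54+118+121+73+90+112 = 710 → 02 c6.
Outer hash (recomputed tag): sum = 88+54+92+2+198 = 434 → 01 b2.
Recomputed tag = 01b2; claimed = 01cc → mismatch.

invalid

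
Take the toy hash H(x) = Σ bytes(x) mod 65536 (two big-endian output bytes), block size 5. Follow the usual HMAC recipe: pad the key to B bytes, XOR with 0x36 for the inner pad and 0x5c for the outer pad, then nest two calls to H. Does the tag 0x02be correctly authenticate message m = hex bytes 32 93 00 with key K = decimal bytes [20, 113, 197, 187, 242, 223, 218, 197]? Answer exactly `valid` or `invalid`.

invalid

Key decimal bytes [20, 113, 197, 187, 242, 223, 218, 197] = 14 71 c5 bb f2 df da c5 is 8 bytes > B = 5, so hash it first: H(key) = 05 75, then zero-pad to 5 bytes: K' = 05 75 00 00 00.
K' ⊕ ipad = 33 43 36 36 36; K' ⊕ opad = 59 29 5c 5c 5c.
Inner hash: sum = 51+67+54+54+54+50+147+0 = 477 → 01 dd.
Outer hash (recomputed tag): sum = 89+41+92+92+92+1+221 = 628 → 02 74.
Recomputed tag = 0274; claimed = 02be → mismatch.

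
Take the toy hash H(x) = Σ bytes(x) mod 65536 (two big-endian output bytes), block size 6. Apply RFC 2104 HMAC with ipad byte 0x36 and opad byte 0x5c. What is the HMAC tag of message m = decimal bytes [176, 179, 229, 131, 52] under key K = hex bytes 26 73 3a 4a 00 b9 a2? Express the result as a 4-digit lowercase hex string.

Key hex bytes 26 73 3a 4a 00 b9 a2 is 7 bytes > B = 6, so hash it first: H(key) = 02 78, then zero-pad to 6 bytes: K' = 02 78 00 00 00 00.
K' ⊕ ipad = 34 4e 36 36 36 36.  K' ⊕ opad = 5e 24 5c 5c 5c 5c.
Inner input = (K'⊕ipad) ∥ m = 34 4e 36 36 36 36 ∥ b0 b3 e5 83 34.
Inner hash: sum = 52+78+54+54+54+54+176+179+229+131+52 = 1113 → 04 59.
Outer input = (K'⊕opad) ∥ inner = 5e 24 5c 5c 5c 5c ∥ 04 59.
Outer hash (tag): sum = 94+36+92+92+92+92+4+89 = 591 → 02 4f.

024f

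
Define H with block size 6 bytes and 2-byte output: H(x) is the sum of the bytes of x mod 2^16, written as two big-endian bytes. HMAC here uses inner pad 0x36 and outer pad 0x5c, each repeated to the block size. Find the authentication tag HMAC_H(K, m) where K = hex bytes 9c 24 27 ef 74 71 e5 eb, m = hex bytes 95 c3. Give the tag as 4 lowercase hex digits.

Key hex bytes 9c 24 27 ef 74 71 e5 eb is 8 bytes > B = 6, so hash it first: H(key) = 04 8b, then zero-pad to 6 bytes: K' = 04 8b 00 00 00 00.
K' ⊕ ipad = 32 bd 36 36 36 36.  K' ⊕ opad = 58 d7 5c 5c 5c 5c.
Inner input = (K'⊕ipad) ∥ m = 32 bd 36 36 36 36 ∥ 95 c3.
Inner hash: sum = 50+189+54+54+54+54+149+195 = 799 → 03 1f.
Outer input = (K'⊕opad) ∥ inner = 58 d7 5c 5c 5c 5c ∥ 03 1f.
Outer hash (tag): sum = 88+215+92+92+92+92+3+31 = 705 → 02 c1.

02c1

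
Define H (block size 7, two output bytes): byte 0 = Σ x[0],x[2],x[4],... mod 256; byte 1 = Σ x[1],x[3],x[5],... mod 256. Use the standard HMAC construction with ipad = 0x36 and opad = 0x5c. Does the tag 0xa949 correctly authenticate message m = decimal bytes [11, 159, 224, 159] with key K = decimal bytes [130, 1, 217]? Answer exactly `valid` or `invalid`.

Key decimal bytes [130, 1, 217] = 82 01 d9 is 3 bytes ≤ B = 7; zero-pad to 7 bytes: K' = 82 01 d9 00 00 00 00.
K' ⊕ ipad = b4 37 ef 36 36 36 36; K' ⊕ opad = de 5d 85 5c 5c 5c 5c.
Inner hash: even-index sum = 845 mod 256 = 77; odd-index sum = 398 mod 256 = 142 → 4d 8e.
Outer hash (recomputed tag): even-index sum = 681 mod 256 = 169; odd-index sum = 354 mod 256 = 98 → a9 62.
Recomputed tag = a962; claimed = a949 → mismatch.

invalid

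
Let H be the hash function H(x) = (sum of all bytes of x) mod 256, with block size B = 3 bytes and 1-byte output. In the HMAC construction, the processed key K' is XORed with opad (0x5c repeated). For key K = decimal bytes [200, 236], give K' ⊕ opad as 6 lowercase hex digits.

94b05c

Key decimal bytes [200, 236] = c8 ec is 2 bytes ≤ B = 3; zero-pad to 3 bytes: K' = c8 ec 00.
XOR each byte with 0x5c: c8⊕5c=94, ec⊕5c=b0, 00⊕5c=5c.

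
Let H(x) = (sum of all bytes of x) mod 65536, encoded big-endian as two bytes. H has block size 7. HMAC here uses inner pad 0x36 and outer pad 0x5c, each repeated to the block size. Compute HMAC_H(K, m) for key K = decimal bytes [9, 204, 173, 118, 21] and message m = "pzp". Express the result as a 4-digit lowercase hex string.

0401

Key decimal bytes [9, 204, 173, 118, 21] = 09 cc ad 76 15 is 5 bytes ≤ B = 7; zero-pad to 7 bytes: K' = 09 cc ad 76 15 00 00.
K' ⊕ ipad = 3f fa 9b 40 23 36 36.  K' ⊕ opad = 55 90 f1 2a 49 5c 5c.
Inner input = (K'⊕ipad) ∥ m = 3f fa 9b 40 23 36 36 ∥ 70 7a 70.
Inner hash: sum = 63+250+155+64+35+54+54+112+122+112 = 1021 → 03 fd.
Outer input = (K'⊕opad) ∥ inner = 55 90 f1 2a 49 5c 5c ∥ 03 fd.
Outer hash (tag): sum = 85+144+241+42+73+92+92+3+253 = 1025 → 04 01.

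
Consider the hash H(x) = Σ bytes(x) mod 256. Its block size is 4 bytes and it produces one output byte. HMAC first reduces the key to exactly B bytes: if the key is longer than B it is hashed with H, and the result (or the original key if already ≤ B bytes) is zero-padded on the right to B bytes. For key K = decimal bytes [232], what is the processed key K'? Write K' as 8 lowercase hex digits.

Key decimal bytes [232] = e8 is 1 byte ≤ B = 4; zero-pad to 4 bytes: K' = e8 00 00 00.

e8000000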